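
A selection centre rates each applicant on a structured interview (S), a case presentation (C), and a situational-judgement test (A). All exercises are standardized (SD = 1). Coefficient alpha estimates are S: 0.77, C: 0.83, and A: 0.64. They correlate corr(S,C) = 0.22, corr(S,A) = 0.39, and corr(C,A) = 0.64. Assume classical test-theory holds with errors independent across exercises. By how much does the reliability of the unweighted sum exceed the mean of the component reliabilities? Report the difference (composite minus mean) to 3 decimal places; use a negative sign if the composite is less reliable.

Var(sum) = 3 + 2.5 = 5.5; true-score variance = 2.24 + 2.5 = 4.74; composite reliability = 0.8618.
Mean component reliability = 0.7467.
Difference = 0.8618 − 0.7467 = 0.115.

0.115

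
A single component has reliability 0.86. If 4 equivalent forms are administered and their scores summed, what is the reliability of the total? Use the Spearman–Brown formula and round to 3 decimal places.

0.961

ρ_k = kρ / (1 + (k−1)ρ) = 4·0.86 / (1 + 3·0.86) = 3.440 / 3.580 = 0.961.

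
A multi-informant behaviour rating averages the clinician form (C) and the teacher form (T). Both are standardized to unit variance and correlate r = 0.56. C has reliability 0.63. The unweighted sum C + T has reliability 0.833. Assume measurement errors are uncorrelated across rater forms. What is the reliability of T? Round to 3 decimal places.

Var(C+T) = 2 + 2·0.56 = 3.120.
True-score variance = ρ_C + ρ_T + 2·0.56, so 0.833 = (0.63 + ρ_T + 1.12) / 3.120.
ρ_T = 0.833·3.120 − 0.63 − 1.12 = 0.849.

0.849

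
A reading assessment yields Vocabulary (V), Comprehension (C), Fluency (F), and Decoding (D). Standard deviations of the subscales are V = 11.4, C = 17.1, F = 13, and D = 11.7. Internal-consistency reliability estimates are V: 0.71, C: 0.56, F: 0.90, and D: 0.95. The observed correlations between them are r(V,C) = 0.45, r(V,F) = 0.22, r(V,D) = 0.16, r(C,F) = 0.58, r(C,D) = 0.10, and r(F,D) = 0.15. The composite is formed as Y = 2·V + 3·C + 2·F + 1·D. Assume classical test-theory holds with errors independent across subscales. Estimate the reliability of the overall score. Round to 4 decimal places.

0.8058

Var(Y) = 2²·11.4² + 3²·17.1² + 2²·13² + 11.7² + 2·[6·11.4·17.1·0.45 + 4·11.4·13·0.22 + 2·11.4·11.7·0.16 + 6·17.1·13·0.58 + 3·17.1·11.7·0.10 + 2·13·11.7·0.15] = 3964.42 + 3157.38 = 7121.8.
With uncorrelated errors the cross-covariances are all true-score covariance, so they carry over unchanged; only the diagonal terms shrink to ρᵢσᵢ².
True-score variance = [2²·11.4²·0.71 + 3²·17.1²·0.56 + 2²·13²·0.90 + 11.7²·0.95] + 3157.38 = 2581.28 + 3157.38 = 5738.66.
Reliability = 5738.66 / 7121.8 = 0.8058.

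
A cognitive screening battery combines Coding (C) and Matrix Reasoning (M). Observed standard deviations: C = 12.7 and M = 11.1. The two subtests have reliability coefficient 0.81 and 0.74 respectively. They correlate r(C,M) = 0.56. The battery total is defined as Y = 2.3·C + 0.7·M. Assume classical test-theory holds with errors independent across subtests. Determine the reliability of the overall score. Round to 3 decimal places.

Var(Y) = 2.3²·12.7² + 0.7²·11.1² + 2·[1.61·12.7·11.1·0.56] = 913.597 + 254.197 = 1167.79.
Because errors are independent across components, Cov(Tᵢ,Tⱼ) = Cov(Xᵢ,Xⱼ); the off-diagonal part of the true-score variance is the same as above.
True-score variance = [2.3²·12.7²·0.81 + 0.7²·11.1²·0.74] + 254.197 = 735.787 + 254.197 = 989.985.
Reliability = 989.985 / 1167.79 = 0.848.

0.848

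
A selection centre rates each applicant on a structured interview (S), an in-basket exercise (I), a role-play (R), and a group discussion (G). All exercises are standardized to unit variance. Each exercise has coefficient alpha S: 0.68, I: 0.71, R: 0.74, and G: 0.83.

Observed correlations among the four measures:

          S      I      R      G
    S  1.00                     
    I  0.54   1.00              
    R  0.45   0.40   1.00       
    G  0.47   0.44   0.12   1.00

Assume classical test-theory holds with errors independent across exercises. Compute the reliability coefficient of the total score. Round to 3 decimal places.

0.882

Var(S+I+R+G) = 4 + 2·[0.54 + 0.45 + 0.47 + 0.40 + 0.44 + 0.12] = 4 + 4.84 = 8.84.
Under uncorrelated errors the observed covariances equal the true-score covariances, so only the own-variance terms attenuate.
True-score variance = [0.68 + 0.71 + 0.74 + 0.83] + 4.84 = 2.96 + 4.84 = 7.8.
Reliability = 7.8 / 8.84 = 0.882.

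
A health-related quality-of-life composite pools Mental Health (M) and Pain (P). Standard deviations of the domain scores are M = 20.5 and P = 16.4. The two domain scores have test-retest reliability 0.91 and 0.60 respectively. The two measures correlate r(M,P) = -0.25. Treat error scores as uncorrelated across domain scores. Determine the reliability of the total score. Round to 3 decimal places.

Var(M+P) = 20.5² + 16.4² + 2·[20.5·16.4·(-0.25)] = 689.21 − 168.1 = 521.11.
With uncorrelated errors the cross-covariances are all true-score covariance, so they carry over unchanged; only the diagonal terms shrink to ρᵢσᵢ².
True-score variance = [20.5²·0.91 + 16.4²·0.60] − 168.1 = 543.803 − 168.1 = 375.703.
Reliability = 375.703 / 521.11 = 0.721.

0.721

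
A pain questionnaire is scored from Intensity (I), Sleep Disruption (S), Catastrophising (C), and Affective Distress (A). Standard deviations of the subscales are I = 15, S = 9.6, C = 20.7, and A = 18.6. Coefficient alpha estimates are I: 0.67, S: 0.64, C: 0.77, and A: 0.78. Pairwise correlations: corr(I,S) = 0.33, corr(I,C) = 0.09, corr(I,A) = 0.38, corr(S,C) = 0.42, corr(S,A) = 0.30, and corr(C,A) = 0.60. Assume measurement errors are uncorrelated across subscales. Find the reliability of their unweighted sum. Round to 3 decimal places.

0.871

Var(I+S+C+A) = 15² + 9.6² + 20.7² + 18.6² + 2·[15·9.6·0.33 + 15·20.7·0.09 + 15·18.6·0.38 + 9.6·20.7·0.42 + 9.6·18.6·0.30 + 20.7·18.6·0.60] = 1091.61 + 1099.05 = 2190.66.
With uncorrelated errors the cross-covariances are all true-score covariance, so they carry over unchanged; only the diagonal terms shrink to ρᵢσᵢ².
True-score variance = [15²·0.67 + 9.6²·0.64 + 20.7²·0.77 + 18.6²·0.78] + 1099.05 = 809.519 + 1099.05 = 1908.57.
Reliability = 1908.57 / 2190.66 = 0.871.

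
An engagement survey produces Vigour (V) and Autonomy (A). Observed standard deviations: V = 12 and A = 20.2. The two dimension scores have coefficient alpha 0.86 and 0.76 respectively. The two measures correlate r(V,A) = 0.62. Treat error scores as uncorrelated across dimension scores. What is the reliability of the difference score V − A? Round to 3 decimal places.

0.530

Var(V−A) = 12² + 20.2² − 2·12·20.2·0.62 = 552.04 − 300.576 = 251.464.
Because errors are independent across components, Cov(Tᵢ,Tⱼ) = Cov(Xᵢ,Xⱼ); the off-diagonal part of the true-score variance is the same as above.
True-score variance = [12²·0.86 + 20.2²·0.76] − 300.576 = 433.95 − 300.576 = 133.374.
Reliability = 133.374 / 251.464 = 0.530.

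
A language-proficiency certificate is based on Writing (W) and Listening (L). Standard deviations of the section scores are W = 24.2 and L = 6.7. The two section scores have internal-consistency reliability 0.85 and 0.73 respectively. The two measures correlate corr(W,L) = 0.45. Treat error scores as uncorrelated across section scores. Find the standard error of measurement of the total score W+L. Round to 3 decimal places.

Var(total) = 630.53 + 145.926 = 776.456.
True-score variance = 530.564 + 145.926 = 676.49, so reliability = 0.8713.
Error variance = 776.456 − 676.49 = 99.9663; SEM = √99.9663 = 9.998.

9.998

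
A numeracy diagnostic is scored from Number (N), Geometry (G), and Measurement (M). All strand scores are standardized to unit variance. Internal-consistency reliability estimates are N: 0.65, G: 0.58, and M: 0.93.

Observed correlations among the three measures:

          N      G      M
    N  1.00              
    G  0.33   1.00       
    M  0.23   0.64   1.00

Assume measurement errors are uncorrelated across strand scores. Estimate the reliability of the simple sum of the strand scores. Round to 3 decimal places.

0.844

Var(N+G+M) = 3 + 2·[0.33 + 0.23 + 0.64] = 3 + 2.4 = 5.4.
Because errors are independent across components, Cov(Tᵢ,Tⱼ) = Cov(Xᵢ,Xⱼ); the off-diagonal part of the true-score variance is the same as above.
True-score variance = [0.65 + 0.58 + 0.93] + 2.4 = 2.16 + 2.4 = 4.56.
Reliability = 4.56 / 5.4 = 0.844.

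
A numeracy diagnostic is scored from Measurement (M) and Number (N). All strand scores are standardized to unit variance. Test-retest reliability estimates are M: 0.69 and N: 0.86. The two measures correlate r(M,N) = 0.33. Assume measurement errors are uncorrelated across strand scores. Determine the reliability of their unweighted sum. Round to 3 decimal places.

0.831

Var(M+N) = 2 + 2·[0.33] = 2 + 0.66 = 2.66.
Under uncorrelated errors the observed covariances equal the true-score covariances, so only the own-variance terms attenuate.
True-score variance = [0.69 + 0.86] + 0.66 = 1.55 + 0.66 = 2.21.
Reliability = 2.21 / 2.66 = 0.831.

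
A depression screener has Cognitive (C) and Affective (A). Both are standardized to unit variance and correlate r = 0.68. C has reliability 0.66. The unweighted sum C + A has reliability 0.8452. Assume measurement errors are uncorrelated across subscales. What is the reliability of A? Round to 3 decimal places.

0.820

Var(C+A) = 2 + 2·0.68 = 3.360.
True-score variance = ρ_C + ρ_A + 2·0.68, so 0.8452 = (0.66 + ρ_A + 1.36) / 3.360.
ρ_A = 0.8452·3.360 − 0.66 − 1.36 = 0.820.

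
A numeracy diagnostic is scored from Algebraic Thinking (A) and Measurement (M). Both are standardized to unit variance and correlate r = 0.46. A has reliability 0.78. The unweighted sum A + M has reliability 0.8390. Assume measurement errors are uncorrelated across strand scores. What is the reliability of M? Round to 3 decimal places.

0.750

Var(A+M) = 2 + 2·0.46 = 2.920.
True-score variance = ρ_A + ρ_M + 2·0.46, so 0.8390 = (0.78 + ρ_M + 0.92) / 2.920.
ρ_M = 0.8390·2.920 − 0.78 − 0.92 = 0.750.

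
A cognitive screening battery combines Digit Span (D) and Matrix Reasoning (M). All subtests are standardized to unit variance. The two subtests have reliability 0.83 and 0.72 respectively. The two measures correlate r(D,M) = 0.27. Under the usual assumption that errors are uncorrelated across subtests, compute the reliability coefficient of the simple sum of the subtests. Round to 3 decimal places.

Var(D+M) = 2 + 2·[0.27] = 2 + 0.54 = 2.54.
With uncorrelated errors the cross-covariances are all true-score covariance, so they carry over unchanged; only the diagonal terms shrink to ρᵢσᵢ².
True-score variance = [0.83 + 0.72] + 0.54 = 1.55 + 0.54 = 2.09.
Reliability = 2.09 / 2.54 = 0.823.

0.823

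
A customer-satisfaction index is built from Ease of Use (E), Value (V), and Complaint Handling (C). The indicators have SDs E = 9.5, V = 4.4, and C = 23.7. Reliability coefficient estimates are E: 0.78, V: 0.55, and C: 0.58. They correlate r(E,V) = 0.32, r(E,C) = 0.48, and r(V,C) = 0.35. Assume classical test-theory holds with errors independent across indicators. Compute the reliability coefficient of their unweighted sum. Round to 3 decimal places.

0.732

Var(E+V+C) = 9.5² + 4.4² + 23.7² + 2·[9.5·4.4·0.32 + 9.5·23.7·0.48 + 4.4·23.7·0.35] = 671.3 + 315.892 = 987.192.
With uncorrelated errors the cross-covariances are all true-score covariance, so they carry over unchanged; only the diagonal terms shrink to ρᵢσᵢ².
True-score variance = [9.5²·0.78 + 4.4²·0.55 + 23.7²·0.58] + 315.892 = 406.823 + 315.892 = 722.715.
Reliability = 722.715 / 987.192 = 0.732.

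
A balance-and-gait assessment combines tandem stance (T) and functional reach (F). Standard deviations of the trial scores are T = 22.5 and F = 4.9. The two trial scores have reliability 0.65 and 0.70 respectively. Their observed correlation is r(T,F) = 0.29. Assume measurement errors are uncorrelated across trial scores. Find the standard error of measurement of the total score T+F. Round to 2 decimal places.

Var(total) = 530.26 + 63.945 = 594.205.
True-score variance = 345.87 + 63.945 = 409.815, so reliability = 0.6897.
Error variance = 594.205 − 409.815 = 184.391; SEM = √184.391 = 13.58.

13.58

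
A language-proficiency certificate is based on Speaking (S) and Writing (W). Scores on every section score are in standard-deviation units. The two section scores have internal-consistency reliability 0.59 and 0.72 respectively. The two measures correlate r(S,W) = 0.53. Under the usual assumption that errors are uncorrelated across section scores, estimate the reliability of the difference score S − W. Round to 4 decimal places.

0.2660

Var(S−W) = 1 + 1 − 2·0.53 = 2 − 1.06 = 0.94.
Because errors are independent across components, Cov(Tᵢ,Tⱼ) = Cov(Xᵢ,Xⱼ); the off-diagonal part of the true-score variance is the same as above.
True-score variance = [0.59 + 0.72] − 1.06 = 1.31 − 1.06 = 0.25.
Reliability = 0.25 / 0.94 = 0.2660.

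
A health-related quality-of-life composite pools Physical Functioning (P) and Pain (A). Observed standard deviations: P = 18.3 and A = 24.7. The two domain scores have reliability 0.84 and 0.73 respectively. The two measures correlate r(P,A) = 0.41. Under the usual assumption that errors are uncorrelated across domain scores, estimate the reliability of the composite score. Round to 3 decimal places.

Var(P+A) = 18.3² + 24.7² + 2·[18.3·24.7·0.41] = 944.98 + 370.648 = 1315.63.
With uncorrelated errors the cross-covariances are all true-score covariance, so they carry over unchanged; only the diagonal terms shrink to ρᵢσᵢ².
True-score variance = [18.3²·0.84 + 24.7²·0.73] + 370.648 = 726.673 + 370.648 = 1097.32.
Reliability = 1097.32 / 1315.63 = 0.834.

0.834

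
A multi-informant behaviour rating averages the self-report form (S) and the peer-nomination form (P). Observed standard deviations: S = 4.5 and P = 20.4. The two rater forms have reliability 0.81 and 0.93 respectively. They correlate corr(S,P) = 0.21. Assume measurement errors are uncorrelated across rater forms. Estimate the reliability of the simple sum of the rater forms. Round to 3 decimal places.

0.931

Var(S+P) = 4.5² + 20.4² + 2·[4.5·20.4·0.21] = 436.41 + 38.556 = 474.966.
With uncorrelated errors the cross-covariances are all true-score covariance, so they carry over unchanged; only the diagonal terms shrink to ρᵢσᵢ².
True-score variance = [4.5²·0.81 + 20.4²·0.93] + 38.556 = 403.431 + 38.556 = 441.987.
Reliability = 441.987 / 474.966 = 0.931.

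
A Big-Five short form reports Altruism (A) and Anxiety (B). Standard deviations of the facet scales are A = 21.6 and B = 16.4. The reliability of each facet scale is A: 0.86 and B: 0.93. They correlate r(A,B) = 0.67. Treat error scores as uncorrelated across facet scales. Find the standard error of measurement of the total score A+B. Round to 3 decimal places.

Var(total) = 735.52 + 474.682 = 1210.2.
True-score variance = 651.374 + 474.682 = 1126.06, so reliability = 0.9305.
Error variance = 1210.2 − 1126.06 = 84.1456; SEM = √84.1456 = 9.173.

9.173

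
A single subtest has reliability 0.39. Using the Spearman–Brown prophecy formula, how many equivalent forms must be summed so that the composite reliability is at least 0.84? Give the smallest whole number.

9

k ≥ ρ*(1−ρ₁)/(ρ₁(1−ρ*)) = 0.84·0.61 / (0.39·0.16) = 8.212.
Smallest integer k = 9.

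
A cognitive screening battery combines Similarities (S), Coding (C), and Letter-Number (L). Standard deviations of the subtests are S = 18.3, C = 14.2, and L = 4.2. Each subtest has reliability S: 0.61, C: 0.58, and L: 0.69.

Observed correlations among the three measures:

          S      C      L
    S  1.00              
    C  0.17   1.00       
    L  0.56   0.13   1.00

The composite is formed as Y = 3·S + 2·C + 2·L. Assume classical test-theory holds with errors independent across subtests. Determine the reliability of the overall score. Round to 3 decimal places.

0.693

Var(Y) = 3²·18.3² + 2²·14.2² + 2²·4.2² + 2·[6·18.3·14.2·0.17 + 6·18.3·4.2·0.56 + 4·14.2·4.2·0.13] = 3891.13 + 1108.64 = 4999.77.
Under uncorrelated errors the observed covariances equal the true-score covariances, so only the own-variance terms attenuate.
True-score variance = [3²·18.3²·0.61 + 2²·14.2²·0.58 + 2²·4.2²·0.69] + 1108.64 = 2355.04 + 1108.64 = 3463.68.
Reliability = 3463.68 / 4999.77 = 0.693.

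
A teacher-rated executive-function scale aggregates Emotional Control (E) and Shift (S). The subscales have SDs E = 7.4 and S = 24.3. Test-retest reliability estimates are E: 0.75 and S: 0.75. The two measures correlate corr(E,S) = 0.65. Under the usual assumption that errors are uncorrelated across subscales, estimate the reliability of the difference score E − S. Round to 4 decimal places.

0.6080

Var(E−S) = 7.4² + 24.3² − 2·7.4·24.3·0.65 = 645.25 − 233.766 = 411.484.
Because errors are independent across components, Cov(Tᵢ,Tⱼ) = Cov(Xᵢ,Xⱼ); the off-diagonal part of the true-score variance is the same as above.
True-score variance = [7.4²·0.75 + 24.3²·0.75] − 233.766 = 483.938 − 233.766 = 250.171.
Reliability = 250.171 / 411.484 = 0.6080.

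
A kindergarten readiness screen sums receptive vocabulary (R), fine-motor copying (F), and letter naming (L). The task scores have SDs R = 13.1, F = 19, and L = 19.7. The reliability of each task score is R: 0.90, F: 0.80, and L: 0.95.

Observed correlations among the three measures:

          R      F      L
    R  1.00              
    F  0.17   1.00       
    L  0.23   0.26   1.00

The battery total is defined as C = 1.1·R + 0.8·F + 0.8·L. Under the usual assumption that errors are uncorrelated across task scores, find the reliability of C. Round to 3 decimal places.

0.920

Var(C) = 1.1²·13.1² + 0.8²·19² + 0.8²·19.7² + 2·[0.88·13.1·19·0.17 + 0.88·13.1·19.7·0.23 + 0.64·19·19.7·0.26] = 687.066 + 303.505 = 990.57.
With uncorrelated errors the cross-covariances are all true-score covariance, so they carry over unchanged; only the diagonal terms shrink to ρᵢσᵢ².
True-score variance = [1.1²·13.1²·0.90 + 0.8²·19²·0.80 + 0.8²·19.7²·0.95] + 303.505 = 607.674 + 303.505 = 911.179.
Reliability = 911.179 / 990.57 = 0.920.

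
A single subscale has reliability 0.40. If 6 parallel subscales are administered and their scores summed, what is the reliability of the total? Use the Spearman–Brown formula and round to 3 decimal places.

ρ_k = kρ / (1 + (k−1)ρ) = 6·0.40 / (1 + 5·0.40) = 2.400 / 3.000 = 0.800.

0.800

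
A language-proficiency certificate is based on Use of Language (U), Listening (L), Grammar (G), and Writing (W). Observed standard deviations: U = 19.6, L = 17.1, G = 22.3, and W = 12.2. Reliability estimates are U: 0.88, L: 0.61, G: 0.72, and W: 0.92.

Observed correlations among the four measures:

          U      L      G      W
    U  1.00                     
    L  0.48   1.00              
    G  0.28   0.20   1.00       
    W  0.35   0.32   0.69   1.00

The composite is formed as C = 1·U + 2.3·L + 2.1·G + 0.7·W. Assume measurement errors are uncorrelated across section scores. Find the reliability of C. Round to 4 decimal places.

0.8205

Var(C) = 19.6² + 2.3²·17.1² + 2.1²·22.3² + 0.7²·12.2² + 2·[2.3·19.6·17.1·0.48 + 2.1·19.6·22.3·0.28 + 0.7·19.6·12.2·0.35 + 4.83·17.1·22.3·0.20 + 1.61·17.1·12.2·0.32 + 1.47·22.3·12.2·0.69] = 4196.99 + 2874.8 = 7071.79.
With uncorrelated errors the cross-covariances are all true-score covariance, so they carry over unchanged; only the diagonal terms shrink to ρᵢσᵢ².
True-score variance = [19.6²·0.88 + 2.3²·17.1²·0.61 + 2.1²·22.3²·0.72 + 0.7²·12.2²·0.92] + 2874.8 = 2927.73 + 2874.8 = 5802.53.
Reliability = 5802.53 / 7071.79 = 0.8205.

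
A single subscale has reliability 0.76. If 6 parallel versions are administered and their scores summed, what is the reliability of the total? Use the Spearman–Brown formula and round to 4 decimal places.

0.9500

ρ_k = kρ / (1 + (k−1)ρ) = 6·0.76 / (1 + 5·0.76) = 4.560 / 4.800 = 0.9500.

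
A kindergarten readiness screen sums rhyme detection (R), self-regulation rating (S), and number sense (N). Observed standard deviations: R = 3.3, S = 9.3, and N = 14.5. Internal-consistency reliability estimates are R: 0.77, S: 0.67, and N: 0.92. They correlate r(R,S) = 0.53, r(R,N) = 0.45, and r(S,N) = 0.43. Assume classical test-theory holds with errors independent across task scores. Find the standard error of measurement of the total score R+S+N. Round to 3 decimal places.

Var(total) = 307.63 + 191.567 = 499.197.
True-score variance = 259.764 + 191.567 = 451.331, so reliability = 0.9041.
Error variance = 499.197 − 451.331 = 47.8664; SEM = √47.8664 = 6.919.

6.919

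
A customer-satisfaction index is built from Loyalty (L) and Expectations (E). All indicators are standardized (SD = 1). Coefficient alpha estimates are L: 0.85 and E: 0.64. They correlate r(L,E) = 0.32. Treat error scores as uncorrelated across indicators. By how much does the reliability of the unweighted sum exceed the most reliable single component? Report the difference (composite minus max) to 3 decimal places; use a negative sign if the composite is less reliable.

-0.043

Var(sum) = 2 + 0.64 = 2.64; true-score variance = 1.49 + 0.64 = 2.13; composite reliability = 0.8068.
Max component reliability = 0.8500.
Difference = 0.8068 − 0.8500 = -0.043.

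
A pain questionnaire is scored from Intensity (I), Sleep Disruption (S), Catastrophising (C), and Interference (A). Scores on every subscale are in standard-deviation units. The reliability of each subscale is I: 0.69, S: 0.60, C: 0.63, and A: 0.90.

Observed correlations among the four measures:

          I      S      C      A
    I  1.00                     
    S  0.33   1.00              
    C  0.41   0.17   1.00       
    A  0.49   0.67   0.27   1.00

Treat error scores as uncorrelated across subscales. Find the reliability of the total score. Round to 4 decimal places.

Var(I+S+C+A) = 4 + 2·[0.33 + 0.41 + 0.49 + 0.17 + 0.67 + 0.27] = 4 + 4.68 = 8.68.
With uncorrelated errors the cross-covariances are all true-score covariance, so they carry over unchanged; only the diagonal terms shrink to ρᵢσᵢ².
True-score variance = [0.69 + 0.60 + 0.63 + 0.90] + 4.68 = 2.82 + 4.68 = 7.5.
Reliability = 7.5 / 8.68 = 0.8641.

0.8641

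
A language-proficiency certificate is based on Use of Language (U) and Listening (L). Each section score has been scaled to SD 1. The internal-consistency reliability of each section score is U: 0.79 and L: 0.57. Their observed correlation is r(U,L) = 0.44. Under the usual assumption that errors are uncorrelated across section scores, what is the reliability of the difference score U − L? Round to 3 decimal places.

0.429

Var(U−L) = 1 + 1 − 2·0.44 = 2 − 0.88 = 1.12.
Under uncorrelated errors the observed covariances equal the true-score covariances, so only the own-variance terms attenuate.
True-score variance = [0.79 + 0.57] − 0.88 = 1.36 − 0.88 = 0.48.
Reliability = 0.48 / 1.12 = 0.429.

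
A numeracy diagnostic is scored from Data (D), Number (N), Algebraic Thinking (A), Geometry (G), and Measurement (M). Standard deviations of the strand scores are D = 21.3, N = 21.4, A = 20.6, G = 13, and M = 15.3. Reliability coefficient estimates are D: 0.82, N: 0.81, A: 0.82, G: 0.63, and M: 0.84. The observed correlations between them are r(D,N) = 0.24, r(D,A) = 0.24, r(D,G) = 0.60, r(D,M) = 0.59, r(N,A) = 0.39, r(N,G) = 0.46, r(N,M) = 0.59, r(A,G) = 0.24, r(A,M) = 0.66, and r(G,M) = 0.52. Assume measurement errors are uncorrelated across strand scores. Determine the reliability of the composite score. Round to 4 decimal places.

Var(D+N+A+G+M) = 21.3² + 21.4² + 20.6² + 13² + 15.3² + 2·[21.3·21.4·0.24 + 21.3·20.6·0.24 + 21.3·13·0.60 + 21.3·15.3·0.59 + 21.4·20.6·0.39 + 21.4·13·0.46 + 21.4·15.3·0.59 + 20.6·13·0.24 + 20.6·15.3·0.66 + 13·15.3·0.52] = 1739.1 + 2883.83 = 4622.93.
Under uncorrelated errors the observed covariances equal the true-score covariances, so only the own-variance terms attenuate.
True-score variance = [21.3²·0.82 + 21.4²·0.81 + 20.6²·0.82 + 13²·0.63 + 15.3²·0.84] + 2883.83 = 1394.05 + 2883.83 = 4277.88.
Reliability = 4277.88 / 4622.93 = 0.9254.

0.9254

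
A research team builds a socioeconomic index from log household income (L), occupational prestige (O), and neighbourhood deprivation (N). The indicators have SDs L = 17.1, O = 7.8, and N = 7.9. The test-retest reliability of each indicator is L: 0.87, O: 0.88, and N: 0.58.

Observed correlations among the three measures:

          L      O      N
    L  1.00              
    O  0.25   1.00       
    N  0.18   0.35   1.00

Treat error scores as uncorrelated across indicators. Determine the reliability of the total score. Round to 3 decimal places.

Var(L+O+N) = 17.1² + 7.8² + 7.9² + 2·[17.1·7.8·0.25 + 17.1·7.9·0.18 + 7.8·7.9·0.35] = 415.66 + 158.456 = 574.116.
Because errors are independent across components, Cov(Tᵢ,Tⱼ) = Cov(Xᵢ,Xⱼ); the off-diagonal part of the true-score variance is the same as above.
True-score variance = [17.1²·0.87 + 7.8²·0.88 + 7.9²·0.58] + 158.456 = 344.134 + 158.456 = 502.59.
Reliability = 502.59 / 574.116 = 0.875.

0.875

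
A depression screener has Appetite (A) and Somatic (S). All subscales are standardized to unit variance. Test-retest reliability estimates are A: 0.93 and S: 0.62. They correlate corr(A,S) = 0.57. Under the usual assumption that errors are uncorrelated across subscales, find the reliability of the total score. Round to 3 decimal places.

0.857

Var(A+S) = 2 + 2·[0.57] = 2 + 1.14 = 3.14.
With uncorrelated errors the cross-covariances are all true-score covariance, so they carry over unchanged; only the diagonal terms shrink to ρᵢσᵢ².
True-score variance = [0.93 + 0.62] + 1.14 = 1.55 + 1.14 = 2.69.
Reliability = 2.69 / 3.14 = 0.857.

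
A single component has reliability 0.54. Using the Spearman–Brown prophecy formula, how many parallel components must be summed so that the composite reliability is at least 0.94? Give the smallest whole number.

k ≥ ρ*(1−ρ₁)/(ρ₁(1−ρ*)) = 0.94·0.46 / (0.54·0.06) = 13.346.
Smallest integer k = 14.

14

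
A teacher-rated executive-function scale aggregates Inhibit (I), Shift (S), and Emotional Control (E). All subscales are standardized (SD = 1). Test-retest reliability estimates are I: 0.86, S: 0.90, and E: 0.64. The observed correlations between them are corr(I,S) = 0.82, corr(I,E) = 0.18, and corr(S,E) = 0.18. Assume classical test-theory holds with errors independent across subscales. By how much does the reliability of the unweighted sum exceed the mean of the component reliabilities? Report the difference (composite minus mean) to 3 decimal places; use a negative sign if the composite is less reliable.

0.088

Var(sum) = 3 + 2.36 = 5.36; true-score variance = 2.4 + 2.36 = 4.76; composite reliability = 0.8881.
Mean component reliability = 0.8000.
Difference = 0.8881 − 0.8000 = 0.088.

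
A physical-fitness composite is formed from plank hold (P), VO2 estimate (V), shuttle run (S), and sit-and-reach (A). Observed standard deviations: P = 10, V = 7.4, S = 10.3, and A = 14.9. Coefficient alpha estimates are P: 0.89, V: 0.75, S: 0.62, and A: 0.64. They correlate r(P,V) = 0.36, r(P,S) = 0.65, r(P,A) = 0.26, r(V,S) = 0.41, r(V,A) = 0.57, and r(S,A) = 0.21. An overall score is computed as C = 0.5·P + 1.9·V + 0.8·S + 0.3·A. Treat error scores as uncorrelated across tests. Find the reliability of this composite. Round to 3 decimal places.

Var(C) = 0.5²·10² + 1.9²·7.4² + 0.8²·10.3² + 0.3²·14.9² + 2·[0.95·10·7.4·0.36 + 0.4·10·10.3·0.65 + 0.15·10·14.9·0.26 + 1.52·7.4·10.3·0.41 + 0.57·7.4·14.9·0.57 + 0.24·10.3·14.9·0.21] = 310.562 + 297.915 = 608.477.
Under uncorrelated errors the observed covariances equal the true-score covariances, so only the own-variance terms attenuate.
True-score variance = [0.5²·10²·0.89 + 1.9²·7.4²·0.75 + 0.8²·10.3²·0.62 + 0.3²·14.9²·0.64] + 297.915 = 225.397 + 297.915 = 523.312.
Reliability = 523.312 / 608.477 = 0.860.

0.860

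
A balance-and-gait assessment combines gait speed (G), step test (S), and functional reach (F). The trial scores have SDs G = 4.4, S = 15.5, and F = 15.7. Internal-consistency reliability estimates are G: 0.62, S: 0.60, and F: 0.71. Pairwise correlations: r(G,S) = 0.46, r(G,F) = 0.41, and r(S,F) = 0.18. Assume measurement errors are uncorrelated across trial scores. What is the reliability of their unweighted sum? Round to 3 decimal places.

0.755

Var(G+S+F) = 4.4² + 15.5² + 15.7² + 2·[4.4·15.5·0.46 + 4.4·15.7·0.41 + 15.5·15.7·0.18] = 506.1 + 206.996 = 713.096.
With uncorrelated errors the cross-covariances are all true-score covariance, so they carry over unchanged; only the diagonal terms shrink to ρᵢσᵢ².
True-score variance = [4.4²·0.62 + 15.5²·0.60 + 15.7²·0.71] + 206.996 = 331.161 + 206.996 = 538.157.
Reliability = 538.157 / 713.096 = 0.755.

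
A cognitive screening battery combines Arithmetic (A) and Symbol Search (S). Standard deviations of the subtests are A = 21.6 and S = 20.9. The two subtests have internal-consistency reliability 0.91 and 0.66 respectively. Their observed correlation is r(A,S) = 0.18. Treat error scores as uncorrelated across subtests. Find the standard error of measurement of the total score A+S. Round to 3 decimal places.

13.802

Var(total) = 903.37 + 162.518 = 1065.89.
True-score variance = 712.864 + 162.518 = 875.383, so reliability = 0.8213.
Error variance = 1065.89 − 875.383 = 190.506; SEM = √190.506 = 13.802.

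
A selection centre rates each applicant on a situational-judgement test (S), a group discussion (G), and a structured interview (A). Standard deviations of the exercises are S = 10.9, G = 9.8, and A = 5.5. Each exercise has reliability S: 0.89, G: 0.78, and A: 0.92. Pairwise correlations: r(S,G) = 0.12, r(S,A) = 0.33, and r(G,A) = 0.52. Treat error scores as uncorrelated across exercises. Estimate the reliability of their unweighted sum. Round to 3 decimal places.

Var(S+G+A) = 10.9² + 9.8² + 5.5² + 2·[10.9·9.8·0.12 + 10.9·5.5·0.33 + 9.8·5.5·0.52] = 245.1 + 121.26 = 366.36.
Under uncorrelated errors the observed covariances equal the true-score covariances, so only the own-variance terms attenuate.
True-score variance = [10.9²·0.89 + 9.8²·0.78 + 5.5²·0.92] + 121.26 = 208.482 + 121.26 = 329.742.
Reliability = 329.742 / 366.36 = 0.900.

0.900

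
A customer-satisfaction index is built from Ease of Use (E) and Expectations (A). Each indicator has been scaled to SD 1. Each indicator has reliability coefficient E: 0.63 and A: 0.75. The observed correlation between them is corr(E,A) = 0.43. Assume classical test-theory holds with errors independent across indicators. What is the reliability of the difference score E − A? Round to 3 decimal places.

Var(E−A) = 1 + 1 − 2·0.43 = 2 − 0.86 = 1.14.
With uncorrelated errors the cross-covariances are all true-score covariance, so they carry over unchanged; only the diagonal terms shrink to ρᵢσᵢ².
True-score variance = [0.63 + 0.75] − 0.86 = 1.38 − 0.86 = 0.52.
Reliability = 0.52 / 1.14 = 0.456.

0.456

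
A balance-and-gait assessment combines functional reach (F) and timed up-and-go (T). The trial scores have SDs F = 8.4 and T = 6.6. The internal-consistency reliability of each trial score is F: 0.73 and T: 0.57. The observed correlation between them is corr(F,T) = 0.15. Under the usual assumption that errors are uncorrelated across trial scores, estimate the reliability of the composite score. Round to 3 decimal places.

Var(F+T) = 8.4² + 6.6² + 2·[8.4·6.6·0.15] = 114.12 + 16.632 = 130.752.
Under uncorrelated errors the observed covariances equal the true-score covariances, so only the own-variance terms attenuate.
True-score variance = [8.4²·0.73 + 6.6²·0.57] + 16.632 = 76.338 + 16.632 = 92.97.
Reliability = 92.97 / 130.752 = 0.711.

0.711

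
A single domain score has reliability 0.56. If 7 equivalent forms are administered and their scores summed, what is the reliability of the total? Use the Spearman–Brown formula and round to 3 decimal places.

ρ_k = kρ / (1 + (k−1)ρ) = 7·0.56 / (1 + 6·0.56) = 3.920 / 4.360 = 0.899.

0.899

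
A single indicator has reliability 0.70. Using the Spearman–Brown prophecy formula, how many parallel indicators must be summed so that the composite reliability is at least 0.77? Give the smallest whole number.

2

k ≥ ρ*(1−ρ₁)/(ρ₁(1−ρ*)) = 0.77·0.30 / (0.70·0.23) = 1.435.
Smallest integer k = 2.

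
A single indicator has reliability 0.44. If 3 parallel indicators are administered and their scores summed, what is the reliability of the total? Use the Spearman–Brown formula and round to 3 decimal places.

ρ_k = kρ / (1 + (k−1)ρ) = 3·0.44 / (1 + 2·0.44) = 1.320 / 1.880 = 0.702.

0.702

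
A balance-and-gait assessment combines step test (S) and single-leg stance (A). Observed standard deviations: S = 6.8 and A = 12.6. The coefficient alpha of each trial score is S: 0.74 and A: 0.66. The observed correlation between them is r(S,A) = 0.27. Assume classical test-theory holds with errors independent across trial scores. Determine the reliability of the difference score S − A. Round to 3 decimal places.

Var(S−A) = 6.8² + 12.6² − 2·6.8·12.6·0.27 = 205 − 46.2672 = 158.733.
With uncorrelated errors the cross-covariances are all true-score covariance, so they carry over unchanged; only the diagonal terms shrink to ρᵢσᵢ².
True-score variance = [6.8²·0.74 + 12.6²·0.66] − 46.2672 = 138.999 − 46.2672 = 92.732.
Reliability = 92.732 / 158.733 = 0.584.

0.584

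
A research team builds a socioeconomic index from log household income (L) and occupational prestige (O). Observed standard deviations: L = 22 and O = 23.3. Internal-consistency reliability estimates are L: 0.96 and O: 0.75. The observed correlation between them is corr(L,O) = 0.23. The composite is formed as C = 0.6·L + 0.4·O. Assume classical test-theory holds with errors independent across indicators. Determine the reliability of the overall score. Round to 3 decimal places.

0.910

Var(C) = 0.6²·22² + 0.4²·23.3² + 2·[0.24·22·23.3·0.23] = 261.102 + 56.591 = 317.693.
Under uncorrelated errors the observed covariances equal the true-score covariances, so only the own-variance terms attenuate.
True-score variance = [0.6²·22²·0.96 + 0.4²·23.3²·0.75] + 56.591 = 232.417 + 56.591 = 289.008.
Reliability = 289.008 / 317.693 = 0.910.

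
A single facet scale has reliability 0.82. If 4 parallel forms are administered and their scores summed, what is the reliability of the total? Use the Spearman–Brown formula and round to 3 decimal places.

ρ_k = kρ / (1 + (k−1)ρ) = 4·0.82 / (1 + 3·0.82) = 3.280 / 3.460 = 0.948.

0.948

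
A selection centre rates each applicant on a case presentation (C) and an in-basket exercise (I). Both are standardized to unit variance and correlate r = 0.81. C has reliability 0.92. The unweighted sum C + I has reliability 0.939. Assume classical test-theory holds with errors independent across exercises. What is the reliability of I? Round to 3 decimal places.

0.859

Var(C+I) = 2 + 2·0.81 = 3.620.
True-score variance = ρ_C + ρ_I + 2·0.81, so 0.939 = (0.92 + ρ_I + 1.62) / 3.620.
ρ_I = 0.939·3.620 − 0.92 − 1.62 = 0.859.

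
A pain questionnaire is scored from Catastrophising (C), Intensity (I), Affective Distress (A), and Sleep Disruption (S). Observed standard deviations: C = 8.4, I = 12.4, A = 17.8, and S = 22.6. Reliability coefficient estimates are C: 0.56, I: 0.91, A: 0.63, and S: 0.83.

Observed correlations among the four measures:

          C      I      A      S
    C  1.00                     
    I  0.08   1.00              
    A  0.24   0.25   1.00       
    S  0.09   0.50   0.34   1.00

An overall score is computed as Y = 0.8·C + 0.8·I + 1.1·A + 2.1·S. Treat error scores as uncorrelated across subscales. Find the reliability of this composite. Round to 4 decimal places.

0.8653

Var(Y) = 0.8²·8.4² + 0.8²·12.4² + 1.1²·17.8² + 2.1²·22.6² + 2·[0.64·8.4·12.4·0.08 + 0.88·8.4·17.8·0.24 + 1.68·8.4·22.6·0.09 + 0.88·12.4·17.8·0.25 + 1.68·12.4·22.6·0.50 + 2.31·17.8·22.6·0.34] = 2779.39 + 1331.05 = 4110.45.
With uncorrelated errors the cross-covariances are all true-score covariance, so they carry over unchanged; only the diagonal terms shrink to ρᵢσᵢ².
True-score variance = [0.8²·8.4²·0.56 + 0.8²·12.4²·0.91 + 1.1²·17.8²·0.63 + 2.1²·22.6²·0.83] + 1331.05 = 2225.9 + 1331.05 = 3556.95.
Reliability = 3556.95 / 4110.45 = 0.8653.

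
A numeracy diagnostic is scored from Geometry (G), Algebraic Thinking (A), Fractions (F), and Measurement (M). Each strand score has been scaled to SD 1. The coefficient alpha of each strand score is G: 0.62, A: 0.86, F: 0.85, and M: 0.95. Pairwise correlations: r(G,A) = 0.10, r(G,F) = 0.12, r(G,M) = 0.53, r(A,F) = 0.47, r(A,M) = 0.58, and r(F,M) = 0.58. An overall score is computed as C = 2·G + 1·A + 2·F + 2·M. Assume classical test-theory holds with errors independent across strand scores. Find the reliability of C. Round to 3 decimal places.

Var(C) = 2² + 1 + 2² + 2² + 2·[2·0.10 + 4·0.12 + 4·0.53 + 2·0.47 + 2·0.58 + 4·0.58] = 13 + 14.44 = 27.44.
Because errors are independent across components, Cov(Tᵢ,Tⱼ) = Cov(Xᵢ,Xⱼ); the off-diagonal part of the true-score variance is the same as above.
True-score variance = [2²·0.62 + 0.86 + 2²·0.85 + 2²·0.95] + 14.44 = 10.54 + 14.44 = 24.98.
Reliability = 24.98 / 27.44 = 0.910.

0.910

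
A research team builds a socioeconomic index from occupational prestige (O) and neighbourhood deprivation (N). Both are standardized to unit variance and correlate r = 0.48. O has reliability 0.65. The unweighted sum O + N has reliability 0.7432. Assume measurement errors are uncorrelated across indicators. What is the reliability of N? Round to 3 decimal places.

0.590

Var(O+N) = 2 + 2·0.48 = 2.960.
True-score variance = ρ_O + ρ_N + 2·0.48, so 0.7432 = (0.65 + ρ_N + 0.96) / 2.960.
ρ_N = 0.7432·2.960 − 0.65 − 0.96 = 0.590.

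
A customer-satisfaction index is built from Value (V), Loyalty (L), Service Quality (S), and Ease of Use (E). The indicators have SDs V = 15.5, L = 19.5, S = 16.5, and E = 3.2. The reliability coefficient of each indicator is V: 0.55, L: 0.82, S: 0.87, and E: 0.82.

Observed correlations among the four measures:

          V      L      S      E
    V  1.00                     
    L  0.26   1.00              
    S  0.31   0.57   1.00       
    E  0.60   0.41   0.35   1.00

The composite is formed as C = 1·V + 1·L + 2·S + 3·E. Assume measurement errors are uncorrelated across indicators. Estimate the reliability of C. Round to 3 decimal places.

Var(C) = 15.5² + 19.5² + 2²·16.5² + 3²·3.2² + 2·[15.5·19.5·0.26 + 2·15.5·16.5·0.31 + 3·15.5·3.2·0.60 + 2·19.5·16.5·0.57 + 3·19.5·3.2·0.41 + 6·16.5·3.2·0.35] = 1801.66 + 1761.71 = 3563.37.
Under uncorrelated errors the observed covariances equal the true-score covariances, so only the own-variance terms attenuate.
True-score variance = [15.5²·0.55 + 19.5²·0.82 + 2²·16.5²·0.87 + 3²·3.2²·0.82] + 1761.71 = 1466.94 + 1761.71 = 3228.66.
Reliability = 3228.66 / 3563.37 = 0.906.

0.906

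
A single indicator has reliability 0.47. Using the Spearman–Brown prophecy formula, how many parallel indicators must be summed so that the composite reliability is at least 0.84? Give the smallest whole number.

k ≥ ρ*(1−ρ₁)/(ρ₁(1−ρ*)) = 0.84·0.53 / (0.47·0.16) = 5.920.
Smallest integer k = 6.

6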